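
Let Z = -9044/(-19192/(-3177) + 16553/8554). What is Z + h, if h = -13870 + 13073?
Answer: -418535796005/216757249 ≈ -1930.9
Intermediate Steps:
h = -797
Z = -245780268552/216757249 (Z = -9044/(-19192*(-1/3177) + 16553*(1/8554)) = -9044/(19192/3177 + 16553/8554) = -9044/216757249/27176058 = -9044*27176058/216757249 = -245780268552/216757249 ≈ -1133.9)
Z + h = -245780268552/216757249 - 797 = -418535796005/216757249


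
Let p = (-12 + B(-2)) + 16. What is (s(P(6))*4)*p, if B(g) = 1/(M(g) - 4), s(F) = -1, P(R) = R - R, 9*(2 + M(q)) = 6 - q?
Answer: -350/23 ≈ -15.217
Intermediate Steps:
M(q) = -4/3 - q/9 (M(q) = -2 + (6 - q)/9 = -2 + (⅔ - q/9) = -4/3 - q/9)
P(R) = 0
B(g) = 1/(-16/3 - g/9) (B(g) = 1/((-4/3 - g/9) - 4) = 1/(-16/3 - g/9))
p = 175/46 (p = (-12 - 9/(48 - 2)) + 16 = (-12 - 9/46) + 16 = -561/46 + 16 = 175/46 ≈ 3.8043)
(s(P(6))*4)*p = -1*4*(175/46) = -4*175/46 = -350/23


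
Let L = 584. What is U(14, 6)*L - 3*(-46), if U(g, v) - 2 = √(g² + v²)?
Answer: 1306 + 1168*√58 ≈ 10201.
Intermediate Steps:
U(g, v) = 2 + √(g² + v²)
U(14, 6)*L - 3*(-46) = (2 + √(14² + 6²))*584 - 3*(-46) = (2 + √(196 + 36))*584 + 138 = (2 + √232)*584 + 138 = (2 + 2*√58)*584 + 138 = (1168 + 1168*√58) + 138 = 1306 + 1168*√58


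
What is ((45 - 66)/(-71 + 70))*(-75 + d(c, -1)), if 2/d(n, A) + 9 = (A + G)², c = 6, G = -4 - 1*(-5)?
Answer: -4739/3 ≈ -1579.7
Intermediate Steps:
G = 1 (G = -4 + 5 = 1)
d(n, A) = 2/(-9 + (1 + A)²) (d(n, A) = 2/(-9 + (A + 1)²) = 2/(-9 + (1 + A)²))
((45 - 66)/(-71 + 70))*(-75 + d(c, -1)) = ((45 - 66)/(-71 + 70))*(-75 + 2/(-9 + (1 - 1)²)) = (-21/(-1))*(-75 + 2/(-9 + 0²)) = (-21*(-1))*(-75 + 2/(-9 + 0)) = 21*(-75 + 2/(-9)) = 21*(-75 + 2*(-⅑)) = 21*(-75 - 2/9) = 21*(-677/9) = -4739/3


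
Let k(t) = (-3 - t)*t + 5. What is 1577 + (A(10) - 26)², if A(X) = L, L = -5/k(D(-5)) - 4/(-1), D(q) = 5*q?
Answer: 24481946/11881 ≈ 2060.6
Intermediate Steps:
k(t) = 5 + t*(-3 - t) (k(t) = t*(-3 - t) + 5 = 5 + t*(-3 - t))
L = 437/109 (L = -5/(5 - (5*(-5))² - 15*(-5)) - 4/(-1) = -5/(5 - 1*(-25)² - 3*(-25)) - 4*(-1) = -5/(5 - 1*625 + 75) + 4 = -5/(5 - 625 + 75) + 4 = -5/(-545) + 4 = -5*(-1/545) + 4 = 1/109 + 4 = 437/109 ≈ 4.0092)
A(X) = 437/109
1577 + (A(10) - 26)² = 1577 + (437/109 - 26)² = 1577 + (-2397/109)² = 1577 + 5745609/11881 = 24481946/11881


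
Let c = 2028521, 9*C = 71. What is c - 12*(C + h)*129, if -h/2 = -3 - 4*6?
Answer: 1932717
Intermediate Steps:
C = 71/9 (C = (1/9)*71 = 71/9 ≈ 7.8889)
h = 54 (h = -2*(-3 - 4*6) = -2*(-3 - 24) = -2*(-27) = 54)
c - 12*(C + h)*129 = 2028521 - 12*(71/9 + 54)*129 = 2028521 - 12*(557/9)*129 = 2028521 - 12*23951/3 = 2028521 - 1*95804 = 2028521 - 95804 = 1932717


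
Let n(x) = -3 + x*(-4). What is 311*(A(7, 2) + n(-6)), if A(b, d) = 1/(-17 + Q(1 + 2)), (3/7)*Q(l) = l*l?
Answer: 26435/4 ≈ 6608.8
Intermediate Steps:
Q(l) = 7*l²/3 (Q(l) = 7*(l*l)/3 = 7*l²/3)
A(b, d) = ¼ (A(b, d) = 1/(-17 + 7*(1 + 2)²/3) = 1/(-17 + (7/3)*3²) = 1/(-17 + (7/3)*9) = 1/(-17 + 21) = 1/4 = ¼)
n(x) = -3 - 4*x
311*(A(7, 2) + n(-6)) = 311*(¼ + (-3 - 4*(-6))) = 311*(¼ + (-3 + 24)) = 311*(¼ + 21) = 311*(85/4) = 26435/4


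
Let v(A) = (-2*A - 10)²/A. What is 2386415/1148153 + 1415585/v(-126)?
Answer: -102324535359785/33620216146 ≈ -3043.5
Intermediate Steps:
v(A) = (-10 - 2*A)²/A
2386415/1148153 + 1415585/v(-126) = 2386415/1148153 + 1415585/((4*(5 - 126)²/(-126))) = 2386415*(1/1148153) + 1415585/((4*(-1/126)*(-121)²)) = 2386415/1148153 + 1415585/((4*(-1/126)*14641)) = 2386415/1148153 + 1415585/(-29282/63) = 2386415/1148153 + 1415585*(-63/29282) = 2386415/1148153 - 89181855/29282 = -102324535359785/33620216146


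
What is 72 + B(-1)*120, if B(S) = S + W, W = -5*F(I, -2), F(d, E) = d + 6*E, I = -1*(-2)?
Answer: 5952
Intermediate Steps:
I = 2
W = 50 (W = -5*(2 + 6*(-2)) = -5*(2 - 12) = -5*(-10) = 50)
B(S) = 50 + S (B(S) = S + 50 = 50 + S)
72 + B(-1)*120 = 72 + (50 - 1)*120 = 72 + 49*120 = 72 + 5880 = 5952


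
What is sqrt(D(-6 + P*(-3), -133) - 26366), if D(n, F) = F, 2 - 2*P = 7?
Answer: 11*I*sqrt(219) ≈ 162.79*I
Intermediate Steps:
P = -5/2 (P = 1 - 1/2*7 = 1 - 7/2 = -5/2 ≈ -2.5000)
sqrt(D(-6 + P*(-3), -133) - 26366) = sqrt(-133 - 26366) = sqrt(-26499) = 11*I*sqrt(219)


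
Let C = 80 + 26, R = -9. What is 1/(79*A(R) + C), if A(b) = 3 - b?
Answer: 1/1054 ≈ 0.00094877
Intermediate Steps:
C = 106
1/(79*A(R) + C) = 1/(79*(3 - 1*(-9)) + 106) = 1/(79*(3 + 9) + 106) = 1/(79*12 + 106) = 1/(948 + 106) = 1/1054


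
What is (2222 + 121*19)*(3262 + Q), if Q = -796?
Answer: 11148786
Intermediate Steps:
(2222 + 121*19)*(3262 + Q) = (2222 + 121*19)*(3262 - 796) = (2222 + 2299)*2466 = 4521*2466 = 11148786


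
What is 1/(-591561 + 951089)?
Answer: 1/359528 ≈ 2.7814e-6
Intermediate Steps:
1/(-591561 + 951089) = 1/359528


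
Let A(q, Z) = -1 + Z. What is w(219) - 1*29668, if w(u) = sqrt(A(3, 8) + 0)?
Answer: -29668 + sqrt(7) ≈ -29665.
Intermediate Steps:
w(u) = sqrt(7) (w(u) = sqrt((-1 + 8) + 0) = sqrt(7 + 0) = sqrt(7))
w(219) - 1*29668 = sqrt(7) - 1*29668 = sqrt(7) - 29668 = -29668 + sqrt(7)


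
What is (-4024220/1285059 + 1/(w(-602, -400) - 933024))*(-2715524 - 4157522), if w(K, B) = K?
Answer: 12911421413053289417/599882246967 ≈ 2.1523e+7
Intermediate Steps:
(-4024220/1285059 + 1/(w(-602, -400) - 933024))*(-2715524 - 4157522) = (-4024220/1285059 + 1/(-602 - 933024))*(-2715524 - 4157522) = (-4024220*1/1285059 + 1/(-933626))*(-6873046) = (-4024220/1285059 - 1/933626)*(-6873046) = -3757117706779/1199764493934*(-6873046) = 12911421413053289417/599882246967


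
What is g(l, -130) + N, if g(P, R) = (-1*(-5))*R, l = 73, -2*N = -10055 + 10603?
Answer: -924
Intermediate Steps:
N = -274 (N = -(-10055 + 10603)/2 = -1/2*548 = -274)
g(P, R) = 5*R
g(l, -130) + N = 5*(-130) - 274 = -650 - 274 = -924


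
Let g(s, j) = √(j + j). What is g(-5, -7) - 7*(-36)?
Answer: 252 + I*√14 ≈ 252.0 + 3.7417*I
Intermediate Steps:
g(s, j) = √2*√j (g(s, j) = √(2*j) = √2*√j)
g(-5, -7) - 7*(-36) = √2*√(-7) - 7*(-36) = √2*(I*√7) + 252 = I*√14 + 252 = 252 + I*√14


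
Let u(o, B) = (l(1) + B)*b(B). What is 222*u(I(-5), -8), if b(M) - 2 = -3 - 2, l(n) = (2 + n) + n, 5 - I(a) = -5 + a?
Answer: 2664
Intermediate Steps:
I(a) = 10 - a (I(a) = 5 - (-5 + a) = 5 + (5 - a) = 10 - a)
l(n) = 2 + 2*n
b(M) = -3 (b(M) = 2 + (-3 - 2) = 2 - 5 = -3)
u(o, B) = -12 - 3*B (u(o, B) = ((2 + 2*1) + B)*(-3) = ((2 + 2) + B)*(-3) = (4 + B)*(-3) = -12 - 3*B)
222*u(I(-5), -8) = 222*(-12 - 3*(-8)) = 222*(-12 + 24) = 222*12 = 2664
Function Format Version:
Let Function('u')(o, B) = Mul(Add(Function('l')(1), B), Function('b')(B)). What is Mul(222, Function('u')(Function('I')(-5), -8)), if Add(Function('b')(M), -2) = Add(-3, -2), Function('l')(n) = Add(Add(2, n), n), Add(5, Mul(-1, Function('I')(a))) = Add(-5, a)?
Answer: 2664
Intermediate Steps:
Function('I')(a) = Add(10, Mul(-1, a)) (Function('I')(a) = Add(5, Mul(-1, Add(-5, a))) = Add(5, Add(5, Mul(-1, a))) = Add(10, Mul(-1, a)))
Function('l')(n) = Add(2, Mul(2, n))
Function('b')(M) = -3 (Function('b')(M) = Add(2, Add(-3, -2)) = Add(2, -5) = -3)
Function('u')(o, B) = Add(-12, Mul(-3, B)) (Function('u')(o, B) = Mul(Add(Add(2, Mul(2, 1)), B), -3) = Mul(Add(Add(2, 2), B), -3) = Mul(Add(4, B), -3) = Add(-12, Mul(-3, B)))
Mul(222, Function('u')(Function('I')(-5), -8)) = Mul(222, Add(-12, Mul(-3, -8))) = Mul(222, Add(-12, 24)) = Mul(222, 12) = 2664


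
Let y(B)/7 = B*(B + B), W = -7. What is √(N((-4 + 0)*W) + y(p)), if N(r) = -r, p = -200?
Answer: 14*√2857 ≈ 748.31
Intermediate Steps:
y(B) = 14*B² (y(B) = 7*(B*(B + B)) = 7*(B*(2*B)) = 7*(2*B²) = 14*B²)
√(N((-4 + 0)*W) + y(p)) = √(-(-4 + 0)*(-7) + 14*(-200)²) = √(-(-4)*(-7) + 14*40000) = √(-1*28 + 560000) = √(-28 + 560000) = √559972 = 14*√2857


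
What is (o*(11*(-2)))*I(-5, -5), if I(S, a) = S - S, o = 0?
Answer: 0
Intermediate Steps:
I(S, a) = 0
(o*(11*(-2)))*I(-5, -5) = (0*(11*(-2)))*0 = (0*(-22))*0 = 0*0 = 0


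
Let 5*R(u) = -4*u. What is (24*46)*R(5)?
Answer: -4416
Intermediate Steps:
R(u) = -4*u/5 (R(u) = (-4*u)/5 = -4*u/5)
(24*46)*R(5) = (24*46)*(-4/5*5) = 1104*(-4) = -4416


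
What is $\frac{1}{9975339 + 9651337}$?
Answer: $\frac{1}{19626676} \approx 5.0951 \cdot 10^{-8}$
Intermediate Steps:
$\frac{1}{9975339 + 9651337} = \frac{1}{19626676}$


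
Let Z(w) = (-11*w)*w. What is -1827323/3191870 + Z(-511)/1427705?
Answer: -2355397066537/911409751670 ≈ -2.5843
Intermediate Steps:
Z(w) = -11*w²
-1827323/3191870 + Z(-511)/1427705 = -1827323/3191870 - 11*(-511)²/1427705 = -1827323*1/3191870 - 11*261121*(1/1427705) = -1827323/3191870 - 2872331*1/1427705 = -1827323/3191870 - 2872331/1427705 = -2355397066537/911409751670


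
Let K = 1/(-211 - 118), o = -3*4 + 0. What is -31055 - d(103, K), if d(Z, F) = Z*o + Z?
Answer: -29922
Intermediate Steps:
o = -12 (o = -12 + 0 = -12)
K = -1/329 (K = 1/(-329) = -1/329 ≈ -0.0030395)
d(Z, F) = -11*Z (d(Z, F) = Z*(-12) + Z = -12*Z + Z = -11*Z)
-31055 - d(103, K) = -31055 - (-11)*103 = -31055 - 1*(-1133) = -31055 + 1133 = -29922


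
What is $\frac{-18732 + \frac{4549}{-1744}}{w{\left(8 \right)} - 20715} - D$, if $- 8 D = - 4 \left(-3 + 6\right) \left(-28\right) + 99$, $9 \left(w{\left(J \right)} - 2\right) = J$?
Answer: $\frac{17971223883}{325097296} \approx 55.28$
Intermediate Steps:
$w{\left(J \right)} = 2 + \frac{J}{9}$
$D = - \frac{435}{8}$ ($D = - \frac{- 4 \left(-3 + 6\right) \left(-28\right) + 99}{8} = - \frac{\left(-4\right) 3 \left(-28\right) + 99}{8} = - \frac{\left(-12\right) \left(-28\right) + 99}{8} = - \frac{336 + 99}{8} = \left(- \frac{1}{8}\right) 435 = - \frac{435}{8} \approx -54.375$)
$\frac{-18732 + \frac{4549}{-1744}}{w{\left(8 \right)} - 20715} - D = \frac{-18732 + \frac{4549}{-1744}}{\left(2 + \frac{1}{9} \cdot 8\right) - 20715} - - \frac{435}{8} = \frac{-18732 + 4549 \left(- \frac{1}{1744}\right)}{\left(2 + \frac{8}{9}\right) - 20715} + \frac{435}{8} = \frac{-18732 - \frac{4549}{1744}}{\frac{26}{9} - 20715} + \frac{435}{8} = - \frac{32673157}{1744 \left(- \frac{186409}{9}\right)} + \frac{435}{8} = \left(- \frac{32673157}{1744}\right) \left(- \frac{9}{186409}\right) + \frac{435}{8} = \frac{294058413}{325097296} + \frac{435}{8} = \frac{17971223883}{325097296}$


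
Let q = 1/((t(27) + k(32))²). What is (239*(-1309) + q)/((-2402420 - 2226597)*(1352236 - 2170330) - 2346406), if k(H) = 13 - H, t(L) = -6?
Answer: -97765937/1183427714747500 ≈ -8.2612e-8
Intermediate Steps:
q = 1/625 (q = 1/((-6 + (13 - 1*32))²) = 1/((-6 + (13 - 32))²) = 1/((-6 - 19)²) = 1/((-25)²) = 1/625 ≈ 0.0016000)
(239*(-1309) + q)/((-2402420 - 2226597)*(1352236 - 2170330) - 2346406) = (239*(-1309) + 1/625)/((-2402420 - 2226597)*(1352236 - 2170330) - 2346406) = (-312851 + 1/625)/(-4629017*(-818094) - 2346406) = -195531874/(625*(3786971033598 - 2346406)) = -195531874/625/3786968687192 = -195531874/625*1/3786968687192 = -97765937/1183427714747500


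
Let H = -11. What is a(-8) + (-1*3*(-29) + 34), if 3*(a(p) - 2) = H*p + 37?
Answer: 494/3 ≈ 164.67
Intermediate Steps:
a(p) = 43/3 - 11*p/3 (a(p) = 2 + (-11*p + 37)/3 = 2 + (37 - 11*p)/3 = 2 + (37/3 - 11*p/3) = 43/3 - 11*p/3)
a(-8) + (-1*3*(-29) + 34) = (43/3 - 11/3*(-8)) + (-1*3*(-29) + 34) = (43/3 + 88/3) + (-3*(-29) + 34) = 131/3 + (87 + 34) = 131/3 + 121 = 494/3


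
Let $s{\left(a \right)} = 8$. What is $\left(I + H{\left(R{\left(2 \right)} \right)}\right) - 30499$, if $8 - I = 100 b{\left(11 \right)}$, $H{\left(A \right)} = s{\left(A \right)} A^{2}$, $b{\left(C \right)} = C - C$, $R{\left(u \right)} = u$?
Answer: $-30459$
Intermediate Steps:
$b{\left(C \right)} = 0$
$H{\left(A \right)} = 8 A^{2}$
$I = 8$ ($I = 8 - 100 \cdot 0 = 8 - 0 = 8 + 0 = 8$)
$\left(I + H{\left(R{\left(2 \right)} \right)}\right) - 30499 = \left(8 + 8 \cdot 2^{2}\right) - 30499 = \left(8 + 8 \cdot 4\right) - 30499 = \left(8 + 32\right) - 30499 = 40 - 30499 = -30459$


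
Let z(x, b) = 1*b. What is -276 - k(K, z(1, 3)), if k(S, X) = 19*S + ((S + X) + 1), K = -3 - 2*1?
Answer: -180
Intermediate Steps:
z(x, b) = b
K = -5 (K = -3 - 2 = -5)
k(S, X) = 1 + X + 20*S (k(S, X) = 19*S + (1 + S + X) = 1 + X + 20*S)
-276 - k(K, z(1, 3)) = -276 - (1 + 3 + 20*(-5)) = -276 - (1 + 3 - 100) = -276 - 1*(-96) = -276 + 96 = -180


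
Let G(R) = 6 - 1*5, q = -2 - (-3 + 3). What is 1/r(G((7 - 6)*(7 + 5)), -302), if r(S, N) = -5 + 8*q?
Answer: -1/21 ≈ -0.047619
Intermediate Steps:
q = -2 (q = -2 - 1*0 = -2 + 0 = -2)
G(R) = 1 (G(R) = 6 - 5 = 1)
r(S, N) = -21 (r(S, N) = -5 + 8*(-2) = -5 - 16 = -21)
1/r(G((7 - 6)*(7 + 5)), -302) = 1/(-21) = -1/21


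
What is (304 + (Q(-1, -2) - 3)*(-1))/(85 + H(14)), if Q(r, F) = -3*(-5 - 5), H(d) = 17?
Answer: 277/102 ≈ 2.7157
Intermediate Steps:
Q(r, F) = 30 (Q(r, F) = -3*(-10) = 30)
(304 + (Q(-1, -2) - 3)*(-1))/(85 + H(14)) = (304 + (30 - 3)*(-1))/(85 + 17) = (304 + 27*(-1))/102 = (304 - 27)*(1/102) = 277*(1/102) = 277/102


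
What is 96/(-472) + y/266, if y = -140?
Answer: -818/1121 ≈ -0.72971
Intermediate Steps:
96/(-472) + y/266 = 96/(-472) - 140/266 = 96*(-1/472) - 140*1/266 = -12/59 - 10/19 = -818/1121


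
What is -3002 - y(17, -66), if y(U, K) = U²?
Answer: -3291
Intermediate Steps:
-3002 - y(17, -66) = -3002 - 1*17² = -3002 - 1*289 = -3002 - 289 = -3291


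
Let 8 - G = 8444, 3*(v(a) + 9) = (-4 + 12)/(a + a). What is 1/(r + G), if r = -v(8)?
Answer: -6/50563 ≈ -0.00011866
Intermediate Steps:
v(a) = -9 + 4/(3*a) (v(a) = -9 + ((-4 + 12)/(a + a))/3 = -9 + (8/((2*a)))/3 = -9 + (8*(1/(2*a)))/3 = -9 + (4/a)/3 = -9 + 4/(3*a))
G = -8436 (G = 8 - 1*8444 = 8 - 8444 = -8436)
r = 53/6 (r = -(-9 + (4/3)/8) = -(-9 + (4/3)*(⅛)) = -(-9 + ⅙) = -1*(-53/6) = 53/6 ≈ 8.8333)
1/(r + G) = 1/(53/6 - 8436) = 1/(-50563/6) = -6/50563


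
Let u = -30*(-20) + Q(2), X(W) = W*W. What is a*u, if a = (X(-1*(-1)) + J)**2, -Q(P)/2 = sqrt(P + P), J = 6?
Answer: 29204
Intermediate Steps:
Q(P) = -2*sqrt(2)*sqrt(P) (Q(P) = -2*sqrt(P + P) = -2*sqrt(2)*sqrt(P))
X(W) = W**2
a = 49 (a = ((-1*(-1))**2 + 6)**2 = (1**2 + 6)**2 = (1 + 6)**2 = 7**2 = 49)
u = 596 (u = -30*(-20) - 2*sqrt(2)*sqrt(2) = 600 - 4 = 596)
a*u = 49*596 = 29204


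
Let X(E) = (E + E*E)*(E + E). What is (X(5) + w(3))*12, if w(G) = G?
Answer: 3636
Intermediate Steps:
X(E) = 2*E*(E + E²) (X(E) = (E + E²)*(2*E) = 2*E*(E + E²))
(X(5) + w(3))*12 = (2*5²*(1 + 5) + 3)*12 = (2*25*6 + 3)*12 = (300 + 3)*12 = 303*12 = 3636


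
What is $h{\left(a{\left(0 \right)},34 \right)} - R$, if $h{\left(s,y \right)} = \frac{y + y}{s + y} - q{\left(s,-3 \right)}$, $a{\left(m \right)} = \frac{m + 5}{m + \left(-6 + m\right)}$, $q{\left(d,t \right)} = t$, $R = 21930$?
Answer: $- \frac{4363065}{199} \approx -21925.0$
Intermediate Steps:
$a{\left(m \right)} = \frac{5 + m}{-6 + 2 m}$
$h{\left(s,y \right)} = 3 + \frac{2 y}{s + y}$ ($h{\left(s,y \right)} = \frac{y + y}{s + y} - -3 = \frac{2 y}{s + y} + 3 = 3 + \frac{2 y}{s + y}$)
$h{\left(a{\left(0 \right)},34 \right)} - R = \frac{3 \frac{5 + 0}{2 \left(-3 + 0\right)} + 5 \cdot 34}{\frac{5 + 0}{2 \left(-3 + 0\right)} + 34} - 21930 = \frac{3 \cdot \frac{1}{2} \frac{1}{-3} \cdot 5 + 170}{\frac{1}{2} \frac{1}{-3} \cdot 5 + 34} - 21930 = \frac{3 \cdot \frac{1}{2} \left(- \frac{1}{3}\right) 5 + 170}{\frac{1}{2} \left(- \frac{1}{3}\right) 5 + 34} - 21930 = \frac{3 \left(- \frac{5}{6}\right) + 170}{- \frac{5}{6} + 34} - 21930 = \frac{- \frac{5}{2} + 170}{\frac{199}{6}} - 21930 = \frac{6}{199} \cdot \frac{335}{2} - 21930 = \frac{1005}{199} - 21930 = - \frac{4363065}{199}$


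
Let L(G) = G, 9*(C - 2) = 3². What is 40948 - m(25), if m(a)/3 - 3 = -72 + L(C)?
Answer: 41146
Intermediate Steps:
C = 3 (C = 2 + (⅑)*3² = 2 + (⅑)*9 = 2 + 1 = 3)
m(a) = -198 (m(a) = 9 + 3*(-72 + 3) = 9 + 3*(-69) = 9 - 207 = -198)
40948 - m(25) = 40948 - 1*(-198) = 40948 + 198 = 41146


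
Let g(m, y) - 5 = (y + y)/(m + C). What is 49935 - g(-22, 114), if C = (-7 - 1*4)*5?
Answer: 3844838/77 ≈ 49933.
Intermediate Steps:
C = -55 (C = (-7 - 4)*5 = -11*5 = -55)
g(m, y) = 5 + 2*y/(-55 + m) (g(m, y) = 5 + (y + y)/(m - 55) = 5 + (2*y)/(-55 + m) = 5 + 2*y/(-55 + m))
49935 - g(-22, 114) = 49935 - (-275 + 2*114 + 5*(-22))/(-55 - 22) = 49935 - (-275 + 228 - 110)/(-77) = 49935 - (-1)*(-157)/77 = 49935 - 1*157/77 = 49935 - 157/77 = 3844838/77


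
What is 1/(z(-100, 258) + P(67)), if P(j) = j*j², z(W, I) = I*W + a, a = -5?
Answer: 1/274958 ≈ 3.6369e-6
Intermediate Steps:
z(W, I) = -5 + I*W (z(W, I) = I*W - 5 = -5 + I*W)
P(j) = j³
1/(z(-100, 258) + P(67)) = 1/((-5 + 258*(-100)) + 67³) = 1/((-5 - 25800) + 300763) = 1/(-25805 + 300763) = 1/274958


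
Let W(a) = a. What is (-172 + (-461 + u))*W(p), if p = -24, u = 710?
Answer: -1848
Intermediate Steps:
(-172 + (-461 + u))*W(p) = (-172 + (-461 + 710))*(-24) = (-172 + 249)*(-24) = 77*(-24) = -1848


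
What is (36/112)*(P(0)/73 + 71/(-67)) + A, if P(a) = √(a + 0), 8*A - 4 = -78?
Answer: -4498/469 ≈ -9.5906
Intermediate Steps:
A = -37/4 (A = ½ + (⅛)*(-78) = ½ - 39/4 = -37/4 ≈ -9.2500)
P(a) = √a
(36/112)*(P(0)/73 + 71/(-67)) + A = (36/112)*(√0/73 + 71/(-67)) - 37/4 = (36*(1/112))*(0*(1/73) + 71*(-1/67)) - 37/4 = 9*(0 - 71/67)/28 - 37/4 = (9/28)*(-71/67) - 37/4 = -639/1876 - 37/4 = -4498/469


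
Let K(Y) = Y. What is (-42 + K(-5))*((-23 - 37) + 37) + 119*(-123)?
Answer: -13556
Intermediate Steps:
(-42 + K(-5))*((-23 - 37) + 37) + 119*(-123) = (-42 - 5)*((-23 - 37) + 37) + 119*(-123) = -47*(-60 + 37) - 14637 = -47*(-23) - 14637 = 1081 - 14637 = -13556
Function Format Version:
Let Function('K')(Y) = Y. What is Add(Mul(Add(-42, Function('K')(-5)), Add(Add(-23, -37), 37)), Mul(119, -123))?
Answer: -13556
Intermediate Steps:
Add(Mul(Add(-42, Function('K')(-5)), Add(Add(-23, -37), 37)), Mul(119, -123)) = Add(Mul(Add(-42, -5), Add(Add(-23, -37), 37)), Mul(119, -123)) = Add(Mul(-47, Add(-60, 37)), -14637) = Add(Mul(-47, -23), -14637) = Add(1081, -14637) = -13556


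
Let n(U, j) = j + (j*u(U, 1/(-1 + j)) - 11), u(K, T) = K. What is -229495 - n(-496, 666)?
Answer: 100186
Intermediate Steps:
n(U, j) = -11 + j + U*j (n(U, j) = j + (j*U - 11) = j + (U*j - 11) = j + (-11 + U*j) = -11 + j + U*j)
-229495 - n(-496, 666) = -229495 - (-11 + 666 - 496*666) = -229495 - (-11 + 666 - 330336) = -229495 - 1*(-329681) = -229495 + 329681 = 100186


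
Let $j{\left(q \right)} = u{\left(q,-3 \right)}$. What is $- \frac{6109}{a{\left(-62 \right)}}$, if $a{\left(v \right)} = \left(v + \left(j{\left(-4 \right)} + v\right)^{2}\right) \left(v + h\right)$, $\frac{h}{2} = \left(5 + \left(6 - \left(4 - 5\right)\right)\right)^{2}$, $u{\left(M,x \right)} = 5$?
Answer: $- \frac{6109}{720262} \approx -0.0084816$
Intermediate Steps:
$j{\left(q \right)} = 5$
$h = 288$ ($h = 2 \left(5 + \left(6 - \left(4 - 5\right)\right)\right)^{2} = 2 \left(5 + \left(6 - -1\right)\right)^{2} = 2 \left(5 + \left(6 + 1\right)\right)^{2} = 2 \left(5 + 7\right)^{2} = 2 \cdot 12^{2} = 2 \cdot 144 = 288$)
$a{\left(v \right)} = \left(288 + v\right) \left(v + \left(5 + v\right)^{2}\right)$ ($a{\left(v \right)} = \left(v + \left(5 + v\right)^{2}\right) \left(v + 288\right) = \left(v + \left(5 + v\right)^{2}\right) \left(288 + v\right) = \left(288 + v\right) \left(v + \left(5 + v\right)^{2}\right)$)
$- \frac{6109}{a{\left(-62 \right)}} = - \frac{6109}{7200 + \left(-62\right)^{3} + 299 \left(-62\right)^{2} + 3193 \left(-62\right)} = - \frac{6109}{7200 - 238328 + 299 \cdot 3844 - 197966} = - \frac{6109}{7200 - 238328 + 1149356 - 197966} = - \frac{6109}{720262}$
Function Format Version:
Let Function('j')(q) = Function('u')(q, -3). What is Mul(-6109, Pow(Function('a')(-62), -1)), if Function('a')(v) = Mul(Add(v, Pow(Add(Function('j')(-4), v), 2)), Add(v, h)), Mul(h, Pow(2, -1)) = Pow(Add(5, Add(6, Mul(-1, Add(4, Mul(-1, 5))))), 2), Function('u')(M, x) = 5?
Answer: Rational(-6109, 720262) ≈ -0.0084816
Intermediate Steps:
Function('j')(q) = 5
h = 288 (h = Mul(2, Pow(Add(5, Add(6, Mul(-1, Add(4, Mul(-1, 5))))), 2)) = Mul(2, Pow(Add(5, Add(6, Mul(-1, Add(4, -5)))), 2)) = Mul(2, Pow(Add(5, Add(6, Mul(-1, -1))), 2)) = Mul(2, Pow(Add(5, Add(6, 1)), 2)) = Mul(2, Pow(Add(5, 7), 2)) = Mul(2, Pow(12, 2)) = Mul(2, 144) = 288)
Function('a')(v) = Mul(Add(288, v), Add(v, Pow(Add(5, v), 2))) (Function('a')(v) = Mul(Add(v, Pow(Add(5, v), 2)), Add(v, 288)) = Mul(Add(v, Pow(Add(5, v), 2)), Add(288, v)) = Mul(Add(288, v), Add(v, Pow(Add(5, v), 2))))
Mul(-6109, Pow(Function('a')(-62), -1)) = Mul(-6109, Pow(Add(7200, Pow(-62, 3), Mul(299, Pow(-62, 2)), Mul(3193, -62)), -1)) = Mul(-6109, Pow(Add(7200, -238328, Mul(299, 3844), -197966), -1)) = Mul(-6109, Pow(Add(7200, -238328, 1149356, -197966), -1)) = Mul(-6109, Pow(720262, -1)) = Mul(-6109, Rational(1, 720262)) = Rational(-6109, 720262)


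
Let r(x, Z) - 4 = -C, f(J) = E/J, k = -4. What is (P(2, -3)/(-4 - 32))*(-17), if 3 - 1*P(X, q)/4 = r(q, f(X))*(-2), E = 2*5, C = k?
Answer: 323/9 ≈ 35.889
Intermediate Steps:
C = -4
E = 10
f(J) = 10/J
r(x, Z) = 8 (r(x, Z) = 4 - 1*(-4) = 4 + 4 = 8)
P(X, q) = 76 (P(X, q) = 12 - 32*(-2) = 12 - 4*(-16) = 12 + 64 = 76)
(P(2, -3)/(-4 - 32))*(-17) = (76/(-4 - 32))*(-17) = (76/(-36))*(-17) = -1/36*76*(-17) = -19/9*(-17) = 323/9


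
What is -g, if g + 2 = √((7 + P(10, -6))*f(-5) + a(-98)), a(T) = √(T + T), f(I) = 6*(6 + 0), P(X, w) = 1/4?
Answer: 2 - √(261 + 14*I) ≈ -14.161 - 0.43313*I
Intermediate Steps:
P(X, w) = ¼
f(I) = 36 (f(I) = 6*6 = 36)
a(T) = √2*√T (a(T) = √(2*T) = √2*√T)
g = -2 + √(261 + 14*I) (g = -2 + √((7 + ¼)*36 + √2*√(-98)) = -2 + √((29/4)*36 + √2*(7*I*√2)) = -2 + √(261 + 14*I) ≈ 14.161 + 0.43313*I)
-g = -(-2 + √(261 + 14*I)) = 2 - √(261 + 14*I)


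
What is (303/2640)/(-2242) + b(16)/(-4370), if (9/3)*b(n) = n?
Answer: -173113/136134240 ≈ -0.0012716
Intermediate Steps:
b(n) = n/3
(303/2640)/(-2242) + b(16)/(-4370) = (303/2640)/(-2242) + ((⅓)*16)/(-4370) = (303*(1/2640))*(-1/2242) + (16/3)*(-1/4370) = (101/880)*(-1/2242) - 8/6555 = -101/1972960 - 8/6555 = -173113/136134240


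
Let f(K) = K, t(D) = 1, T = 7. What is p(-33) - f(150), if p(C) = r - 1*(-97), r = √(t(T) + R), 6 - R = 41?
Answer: -53 + I*√34 ≈ -53.0 + 5.831*I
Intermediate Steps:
R = -35 (R = 6 - 1*41 = 6 - 41 = -35)
r = I*√34 (r = √(1 - 35) = √(-34) = I*√34 ≈ 5.8309*I)
p(C) = 97 + I*√34 (p(C) = I*√34 - 1*(-97) = I*√34 + 97 = 97 + I*√34)
p(-33) - f(150) = (97 + I*√34) - 1*150 = (97 + I*√34) - 150 = -53 + I*√34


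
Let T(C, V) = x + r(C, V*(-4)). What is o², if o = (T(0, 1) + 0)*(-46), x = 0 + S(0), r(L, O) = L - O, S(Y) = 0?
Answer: 33856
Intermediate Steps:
x = 0 (x = 0 + 0 = 0)
T(C, V) = C + 4*V (T(C, V) = 0 + (C - V*(-4)) = 0 + (C - (-4)*V) = 0 + (C + 4*V) = C + 4*V)
o = -184 (o = ((0 + 4*1) + 0)*(-46) = ((0 + 4) + 0)*(-46) = (4 + 0)*(-46) = 4*(-46) = -184)
o² = (-184)² = 33856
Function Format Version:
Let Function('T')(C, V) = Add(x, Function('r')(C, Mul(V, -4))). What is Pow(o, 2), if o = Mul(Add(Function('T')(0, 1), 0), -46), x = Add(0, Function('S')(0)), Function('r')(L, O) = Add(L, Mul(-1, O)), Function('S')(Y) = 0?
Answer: 33856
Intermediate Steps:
x = 0 (x = Add(0, 0) = 0)
Function('T')(C, V) = Add(C, Mul(4, V)) (Function('T')(C, V) = Add(0, Add(C, Mul(-1, Mul(V, -4)))) = Add(0, Add(C, Mul(-1, Mul(-4, V)))) = Add(0, Add(C, Mul(4, V))) = Add(C, Mul(4, V)))
o = -184 (o = Mul(Add(Add(0, Mul(4, 1)), 0), -46) = Mul(Add(Add(0, 4), 0), -46) = Mul(Add(4, 0), -46) = Mul(4, -46) = -184)
Pow(o, 2) = Pow(-184, 2) = 33856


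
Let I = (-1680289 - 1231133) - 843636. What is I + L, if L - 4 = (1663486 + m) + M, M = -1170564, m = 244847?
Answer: -3017285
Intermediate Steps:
I = -3755058 (I = -2911422 - 843636 = -3755058)
L = 737773 (L = 4 + ((1663486 + 244847) - 1170564) = 4 + (1908333 - 1170564) = 4 + 737769 = 737773)
I + L = -3755058 + 737773 = -3017285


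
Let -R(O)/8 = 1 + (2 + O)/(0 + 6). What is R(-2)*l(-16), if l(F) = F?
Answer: 128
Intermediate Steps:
R(O) = -32/3 - 4*O/3 (R(O) = -8*(1 + (2 + O)/(0 + 6)) = -8*(1 + (2 + O)/6) = -8*(1 + (2 + O)*(⅙)) = -8*(1 + (⅓ + O/6)) = -8*(4/3 + O/6) = -32/3 - 4*O/3)
R(-2)*l(-16) = (-32/3 - 4/3*(-2))*(-16) = (-32/3 + 8/3)*(-16) = -8*(-16) = 128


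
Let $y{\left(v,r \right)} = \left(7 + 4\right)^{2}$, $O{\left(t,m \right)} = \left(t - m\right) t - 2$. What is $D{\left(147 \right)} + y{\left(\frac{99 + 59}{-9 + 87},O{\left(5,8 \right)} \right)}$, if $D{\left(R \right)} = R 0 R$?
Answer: $121$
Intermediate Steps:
$O{\left(t,m \right)} = -2 + t \left(t - m\right)$ ($O{\left(t,m \right)} = t \left(t - m\right) - 2 = -2 + t \left(t - m\right)$)
$y{\left(v,r \right)} = 121$ ($y{\left(v,r \right)} = 11^{2} = 121$)
$D{\left(R \right)} = 0$ ($D{\left(R \right)} = 0 R = 0$)
$D{\left(147 \right)} + y{\left(\frac{99 + 59}{-9 + 87},O{\left(5,8 \right)} \right)} = 0 + 121 = 121$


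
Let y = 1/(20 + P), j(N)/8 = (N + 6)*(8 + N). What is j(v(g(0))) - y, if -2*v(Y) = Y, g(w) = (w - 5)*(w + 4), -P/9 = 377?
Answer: 7771393/3373 ≈ 2304.0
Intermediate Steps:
P = -3393 (P = -9*377 = -3393)
g(w) = (-5 + w)*(4 + w)
v(Y) = -Y/2
j(N) = 8*(6 + N)*(8 + N) (j(N) = 8*((N + 6)*(8 + N)) = 8*((6 + N)*(8 + N)) = 8*(6 + N)*(8 + N))
y = -1/3373 (y = 1/(20 - 3393) = 1/(-3373) = -1/3373 ≈ -0.00029647)
j(v(g(0))) - y = (384 + 8*(-(-20 + 0**2 - 1*0)/2)**2 + 112*(-(-20 + 0**2 - 1*0)/2)) - 1*(-1/3373) = (384 + 8*(-(-20 + 0 + 0)/2)**2 + 112*(-(-20 + 0 + 0)/2)) + 1/3373 = (384 + 8*(-1/2*(-20))**2 + 112*(-1/2*(-20))) + 1/3373 = (384 + 8*10**2 + 112*10) + 1/3373 = (384 + 8*100 + 1120) + 1/3373 = (384 + 800 + 1120) + 1/3373 = 2304 + 1/3373 = 7771393/3373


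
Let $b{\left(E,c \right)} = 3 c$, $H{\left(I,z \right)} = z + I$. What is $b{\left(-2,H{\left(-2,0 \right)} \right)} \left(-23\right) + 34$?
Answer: $172$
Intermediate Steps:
$H{\left(I,z \right)} = I + z$
$b{\left(-2,H{\left(-2,0 \right)} \right)} \left(-23\right) + 34 = 3 \left(-2 + 0\right) \left(-23\right) + 34 = 3 \left(-2\right) \left(-23\right) + 34 = \left(-6\right) \left(-23\right) + 34 = 138 + 34 = 172$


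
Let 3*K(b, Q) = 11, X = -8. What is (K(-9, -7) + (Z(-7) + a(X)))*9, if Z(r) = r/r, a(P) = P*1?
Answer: -30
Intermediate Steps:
K(b, Q) = 11/3 (K(b, Q) = (1/3)*11 = 11/3)
a(P) = P
Z(r) = 1
(K(-9, -7) + (Z(-7) + a(X)))*9 = (11/3 + (1 - 8))*9 = (11/3 - 7)*9 = -10/3*9 = -30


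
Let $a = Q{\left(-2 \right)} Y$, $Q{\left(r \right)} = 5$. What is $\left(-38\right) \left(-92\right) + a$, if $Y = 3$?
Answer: $3511$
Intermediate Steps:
$a = 15$ ($a = 5 \cdot 3 = 15$)
$\left(-38\right) \left(-92\right) + a = \left(-38\right) \left(-92\right) + 15 = 3496 + 15 = 3511$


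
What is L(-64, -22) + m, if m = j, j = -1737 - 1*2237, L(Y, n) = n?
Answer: -3996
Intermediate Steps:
j = -3974 (j = -1737 - 2237 = -3974)
m = -3974
L(-64, -22) + m = -22 - 3974 = -3996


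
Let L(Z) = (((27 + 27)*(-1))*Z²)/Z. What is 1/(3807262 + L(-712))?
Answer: 1/3845710 ≈ 2.6003e-7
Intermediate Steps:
L(Z) = -54*Z (L(Z) = ((54*(-1))*Z²)/Z = (-54*Z²)/Z = -54*Z)
1/(3807262 + L(-712)) = 1/(3807262 - 54*(-712)) = 1/(3807262 + 38448) = 1/3845710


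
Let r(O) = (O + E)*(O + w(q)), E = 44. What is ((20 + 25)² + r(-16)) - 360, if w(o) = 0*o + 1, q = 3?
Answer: 1245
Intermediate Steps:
w(o) = 1 (w(o) = 0 + 1 = 1)
r(O) = (1 + O)*(44 + O) (r(O) = (O + 44)*(O + 1) = (44 + O)*(1 + O) = (1 + O)*(44 + O))
((20 + 25)² + r(-16)) - 360 = ((20 + 25)² + (44 + (-16)² + 45*(-16))) - 360 = (45² + (44 + 256 - 720)) - 360 = (2025 - 420) - 360 = 1605 - 360 = 1245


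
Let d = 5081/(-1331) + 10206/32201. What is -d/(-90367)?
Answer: -150029095/3873087237877 ≈ -3.8736e-5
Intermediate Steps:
d = -150029095/42859531 (d = 5081*(-1/1331) + 10206*(1/32201) = -5081/1331 + 10206/32201 = -150029095/42859531 ≈ -3.5005)
-d/(-90367) = -1*(-150029095/42859531)/(-90367) = (150029095/42859531)*(-1/90367) = -150029095/3873087237877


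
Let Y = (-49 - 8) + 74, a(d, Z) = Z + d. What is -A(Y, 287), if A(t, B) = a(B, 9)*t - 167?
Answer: -4865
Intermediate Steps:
Y = 17 (Y = -57 + 74 = 17)
A(t, B) = -167 + t*(9 + B) (A(t, B) = (9 + B)*t - 167 = t*(9 + B) - 167 = -167 + t*(9 + B))
-A(Y, 287) = -(-167 + 17*(9 + 287)) = -(-167 + 17*296) = -(-167 + 5032) = -1*4865 = -4865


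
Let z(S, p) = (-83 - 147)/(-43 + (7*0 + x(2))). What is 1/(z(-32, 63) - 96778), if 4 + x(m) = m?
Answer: -9/870956 ≈ -1.0333e-5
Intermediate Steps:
x(m) = -4 + m
z(S, p) = 46/9 (z(S, p) = (-83 - 147)/(-43 + (7*0 + (-4 + 2))) = -230/(-43 + (0 - 2)) = -230/(-43 - 2) = -230/(-45) = -230*(-1/45) = 46/9)
1/(z(-32, 63) - 96778) = 1/(46/9 - 96778) = 1/(-870956/9) = -9/870956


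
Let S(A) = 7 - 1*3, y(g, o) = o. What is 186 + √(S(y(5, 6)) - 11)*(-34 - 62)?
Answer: 186 - 96*I*√7 ≈ 186.0 - 253.99*I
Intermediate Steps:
S(A) = 4 (S(A) = 7 - 3 = 4)
186 + √(S(y(5, 6)) - 11)*(-34 - 62) = 186 + √(4 - 11)*(-34 - 62) = 186 + √(-7)*(-96) = 186 + (I*√7)*(-96) = 186 - 96*I*√7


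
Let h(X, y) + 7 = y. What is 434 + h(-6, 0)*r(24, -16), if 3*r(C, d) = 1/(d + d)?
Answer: 41671/96 ≈ 434.07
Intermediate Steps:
r(C, d) = 1/(6*d) (r(C, d) = 1/(3*(d + d)) = 1/(3*((2*d))) = (1/(2*d))/3 = 1/(6*d))
h(X, y) = -7 + y
434 + h(-6, 0)*r(24, -16) = 434 + (-7 + 0)*((⅙)/(-16)) = 434 - 7*(-1)/(6*16) = 434 - 7*(-1/96) = 434 + 7/96 = 41671/96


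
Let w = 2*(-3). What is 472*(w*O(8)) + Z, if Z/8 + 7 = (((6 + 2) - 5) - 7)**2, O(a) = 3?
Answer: -8424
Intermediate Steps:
w = -6
Z = 72 (Z = -56 + 8*(((6 + 2) - 5) - 7)**2 = -56 + 8*((8 - 5) - 7)**2 = -56 + 8*(3 - 7)**2 = -56 + 8*(-4)**2 = -56 + 8*16 = -56 + 128 = 72)
472*(w*O(8)) + Z = 472*(-6*3) + 72 = 472*(-18) + 72 = -8496 + 72 = -8424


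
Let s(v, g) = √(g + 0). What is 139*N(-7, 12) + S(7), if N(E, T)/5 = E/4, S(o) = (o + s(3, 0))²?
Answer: -4669/4 ≈ -1167.3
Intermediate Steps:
s(v, g) = √g
S(o) = o² (S(o) = (o + √0)² = (o + 0)² = o²)
N(E, T) = 5*E/4 (N(E, T) = 5*(E/4) = 5*E/4)
139*N(-7, 12) + S(7) = 139*((5/4)*(-7)) + 7² = 139*(-35/4) + 49 = -4865/4 + 49 = -4669/4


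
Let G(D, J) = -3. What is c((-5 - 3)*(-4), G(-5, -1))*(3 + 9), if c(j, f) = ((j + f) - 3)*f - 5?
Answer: -996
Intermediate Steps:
c(j, f) = -5 + f*(-3 + f + j) (c(j, f) = ((f + j) - 3)*f - 5 = (-3 + f + j)*f - 5 = f*(-3 + f + j) - 5 = -5 + f*(-3 + f + j))
c((-5 - 3)*(-4), G(-5, -1))*(3 + 9) = (-5 + (-3)² - 3*(-3) - 3*(-5 - 3)*(-4))*(3 + 9) = (-5 + 9 + 9 - (-24)*(-4))*12 = (-5 + 9 + 9 - 3*32)*12 = (-5 + 9 + 9 - 96)*12 = -83*12 = -996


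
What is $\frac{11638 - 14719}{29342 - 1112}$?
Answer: $- \frac{1027}{9410} \approx -0.10914$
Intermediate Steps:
$\frac{11638 - 14719}{29342 - 1112} = - \frac{3081}{28230} = \left(-3081\right) \frac{1}{28230} = - \frac{1027}{9410}$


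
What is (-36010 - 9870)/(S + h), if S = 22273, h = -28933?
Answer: 62/9 ≈ 6.8889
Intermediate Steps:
(-36010 - 9870)/(S + h) = (-36010 - 9870)/(22273 - 28933) = -45880/(-6660) = -45880*(-1/6660) = 62/9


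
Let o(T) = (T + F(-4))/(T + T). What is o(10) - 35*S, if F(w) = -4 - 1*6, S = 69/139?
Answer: -2415/139 ≈ -17.374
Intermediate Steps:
S = 69/139 (S = 69*(1/139) = 69/139 ≈ 0.49640)
F(w) = -10 (F(w) = -4 - 6 = -10)
o(T) = (-10 + T)/(2*T) (o(T) = (T - 10)/(T + T) = (-10 + T)/((2*T)) = (-10 + T)*(1/(2*T)) = (-10 + T)/(2*T))
o(10) - 35*S = (1/2)*(-10 + 10)/10 - 35*69/139 = (1/2)*(1/10)*0 - 2415/139 = 0 - 2415/139 = -2415/139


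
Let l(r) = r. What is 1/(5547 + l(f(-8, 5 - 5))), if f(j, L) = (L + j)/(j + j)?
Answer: 2/11095 ≈ 0.00018026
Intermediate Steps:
f(j, L) = (L + j)/(2*j) (f(j, L) = (L + j)/((2*j)) = (L + j)*(1/(2*j)) = (L + j)/(2*j))
1/(5547 + l(f(-8, 5 - 5))) = 1/(5547 + (½)*((5 - 5) - 8)/(-8)) = 1/(5547 + (½)*(-⅛)*(0 - 8)) = 1/(5547 + (½)*(-⅛)*(-8)) = 1/(5547 + ½) = 1/(11095/2) = 2/11095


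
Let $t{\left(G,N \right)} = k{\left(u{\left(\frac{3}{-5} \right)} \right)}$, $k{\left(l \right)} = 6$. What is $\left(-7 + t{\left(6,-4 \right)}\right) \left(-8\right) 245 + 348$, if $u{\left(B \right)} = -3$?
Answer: $2308$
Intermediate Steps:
$t{\left(G,N \right)} = 6$
$\left(-7 + t{\left(6,-4 \right)}\right) \left(-8\right) 245 + 348 = \left(-7 + 6\right) \left(-8\right) 245 + 348 = \left(-1\right) \left(-8\right) 245 + 348 = 8 \cdot 245 + 348 = 1960 + 348 = 2308$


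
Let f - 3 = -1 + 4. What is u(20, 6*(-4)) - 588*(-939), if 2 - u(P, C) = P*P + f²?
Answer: 551698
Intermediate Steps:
f = 6 (f = 3 + (-1 + 4) = 3 + 3 = 6)
u(P, C) = -34 - P² (u(P, C) = 2 - (P*P + 6²) = 2 - (P² + 36) = 2 - (36 + P²) = 2 + (-36 - P²) = -34 - P²)
u(20, 6*(-4)) - 588*(-939) = (-34 - 1*20²) - 588*(-939) = (-34 - 1*400) + 552132 = (-34 - 400) + 552132 = -434 + 552132 = 551698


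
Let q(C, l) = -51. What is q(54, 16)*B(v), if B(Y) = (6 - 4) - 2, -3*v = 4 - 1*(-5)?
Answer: 0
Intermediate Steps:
v = -3 (v = -(4 - 1*(-5))/3 = -(4 + 5)/3 = -⅓*9 = -3)
B(Y) = 0 (B(Y) = 2 - 2 = 0)
q(54, 16)*B(v) = -51*0 = 0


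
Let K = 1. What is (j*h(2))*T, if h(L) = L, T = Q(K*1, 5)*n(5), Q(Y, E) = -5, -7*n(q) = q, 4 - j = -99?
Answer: 5150/7 ≈ 735.71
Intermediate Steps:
j = 103 (j = 4 - 1*(-99) = 4 + 99 = 103)
n(q) = -q/7
T = 25/7 (T = -(-5)*5/7 = -5*(-5/7) = 25/7 ≈ 3.5714)
(j*h(2))*T = (103*2)*(25/7) = 206*(25/7) = 5150/7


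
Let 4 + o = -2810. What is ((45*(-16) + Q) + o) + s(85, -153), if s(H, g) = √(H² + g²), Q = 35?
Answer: -3499 + 17*√106 ≈ -3324.0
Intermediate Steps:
o = -2814 (o = -4 - 2810 = -2814)
((45*(-16) + Q) + o) + s(85, -153) = ((45*(-16) + 35) - 2814) + √(85² + (-153)²) = ((-720 + 35) - 2814) + √(7225 + 23409) = (-685 - 2814) + √30634 = -3499 + 17*√106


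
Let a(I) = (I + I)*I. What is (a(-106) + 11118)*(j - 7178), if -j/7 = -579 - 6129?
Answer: 1336143020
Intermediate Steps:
a(I) = 2*I² (a(I) = (2*I)*I = 2*I²)
j = 46956 (j = -7*(-579 - 6129) = -7*(-6708) = 46956)
(a(-106) + 11118)*(j - 7178) = (2*(-106)² + 11118)*(46956 - 7178) = (2*11236 + 11118)*39778 = (22472 + 11118)*39778 = 33590*39778 = 1336143020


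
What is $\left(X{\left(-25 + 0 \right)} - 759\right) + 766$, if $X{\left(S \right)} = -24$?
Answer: $-17$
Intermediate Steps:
$\left(X{\left(-25 + 0 \right)} - 759\right) + 766 = \left(-24 - 759\right) + 766 = -783 + 766 = -17$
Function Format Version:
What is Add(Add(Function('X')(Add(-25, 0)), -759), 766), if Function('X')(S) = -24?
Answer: -17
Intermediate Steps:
Add(Add(Function('X')(Add(-25, 0)), -759), 766) = Add(Add(-24, -759), 766) = Add(-783, 766) = -17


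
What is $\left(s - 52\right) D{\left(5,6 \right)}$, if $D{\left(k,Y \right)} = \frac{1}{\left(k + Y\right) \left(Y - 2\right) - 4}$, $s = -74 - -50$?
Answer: $- \frac{19}{10} \approx -1.9$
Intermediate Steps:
$s = -24$ ($s = -74 + 50 = -24$)
$D{\left(k,Y \right)} = \frac{1}{-4 + \left(-2 + Y\right) \left(Y + k\right)}$ ($D{\left(k,Y \right)} = \frac{1}{\left(Y + k\right) \left(-2 + Y\right) - 4} = \frac{1}{\left(-2 + Y\right) \left(Y + k\right) - 4} = \frac{1}{-4 + \left(-2 + Y\right) \left(Y + k\right)}$)
$\left(s - 52\right) D{\left(5,6 \right)} = \frac{-24 - 52}{-4 + 6^{2} - 12 - 10 + 6 \cdot 5} = - \frac{76}{-4 + 36 - 12 - 10 + 30} = - \frac{76}{40} = \left(-76\right) \frac{1}{40} = - \frac{19}{10}$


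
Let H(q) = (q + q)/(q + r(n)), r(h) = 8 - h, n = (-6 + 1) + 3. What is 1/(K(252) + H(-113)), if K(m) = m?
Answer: 103/26182 ≈ 0.0039340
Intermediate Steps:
n = -2 (n = -5 + 3 = -2)
H(q) = 2*q/(10 + q) (H(q) = (q + q)/(q + (8 - 1*(-2))) = (2*q)/(q + (8 + 2)) = (2*q)/(q + 10) = (2*q)/(10 + q) = 2*q/(10 + q))
1/(K(252) + H(-113)) = 1/(252 + 2*(-113)/(10 - 113)) = 1/(252 + 2*(-113)/(-103)) = 1/(252 + 2*(-113)*(-1/103)) = 1/(252 + 226/103) = 1/(26182/103) = 103/26182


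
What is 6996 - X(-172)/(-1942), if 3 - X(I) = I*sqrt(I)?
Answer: 13586235/1942 + 172*I*sqrt(43)/971 ≈ 6996.0 + 1.1616*I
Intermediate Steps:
X(I) = 3 - I**(3/2) (X(I) = 3 - I*sqrt(I) = 3 - I**(3/2))
6996 - X(-172)/(-1942) = 6996 - (3 - (-172)**(3/2))/(-1942) = 6996 - (3 - (-344)*I*sqrt(43))*(-1)/1942 = 6996 - (3 + 344*I*sqrt(43))*(-1)/1942 = 6996 - (-3/1942 - 172*I*sqrt(43)/971) = 6996 + (3/1942 + 172*I*sqrt(43)/971) = 13586235/1942 + 172*I*sqrt(43)/971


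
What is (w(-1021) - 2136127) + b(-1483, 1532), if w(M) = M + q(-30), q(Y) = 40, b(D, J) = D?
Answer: -2138591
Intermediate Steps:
w(M) = 40 + M (w(M) = M + 40 = 40 + M)
(w(-1021) - 2136127) + b(-1483, 1532) = ((40 - 1021) - 2136127) - 1483 = (-981 - 2136127) - 1483 = -2137108 - 1483 = -2138591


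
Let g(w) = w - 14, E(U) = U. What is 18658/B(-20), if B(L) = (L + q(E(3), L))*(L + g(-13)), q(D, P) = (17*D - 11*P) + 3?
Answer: -9329/5969 ≈ -1.5629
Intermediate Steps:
g(w) = -14 + w
q(D, P) = 3 - 11*P + 17*D (q(D, P) = (-11*P + 17*D) + 3 = 3 - 11*P + 17*D)
B(L) = (-27 + L)*(54 - 10*L) (B(L) = (L + (3 - 11*L + 17*3))*(L + (-14 - 13)) = (L + (3 - 11*L + 51))*(L - 27) = (L + (54 - 11*L))*(-27 + L) = (54 - 10*L)*(-27 + L) = (-27 + L)*(54 - 10*L))
18658/B(-20) = 18658/(-1458 - 10*(-20)² + 324*(-20)) = 18658/(-1458 - 10*400 - 6480) = 18658/(-1458 - 4000 - 6480) = 18658/(-11938) = 18658*(-1/11938) = -9329/5969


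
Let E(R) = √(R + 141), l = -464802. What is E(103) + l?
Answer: -464802 + 2*√61 ≈ -4.6479e+5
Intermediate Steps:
E(R) = √(141 + R)
E(103) + l = √(141 + 103) - 464802 = √244 - 464802 = 2*√61 - 464802 = -464802 + 2*√61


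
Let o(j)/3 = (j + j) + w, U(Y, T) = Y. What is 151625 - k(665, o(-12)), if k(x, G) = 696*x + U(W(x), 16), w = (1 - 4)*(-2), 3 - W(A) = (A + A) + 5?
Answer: -309883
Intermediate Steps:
W(A) = -2 - 2*A (W(A) = 3 - ((A + A) + 5) = 3 - (2*A + 5) = 3 - (5 + 2*A) = 3 + (-5 - 2*A) = -2 - 2*A)
w = 6 (w = -3*(-2) = 6)
o(j) = 18 + 6*j (o(j) = 3*((j + j) + 6) = 3*(2*j + 6) = 3*(6 + 2*j) = 18 + 6*j)
k(x, G) = -2 + 694*x (k(x, G) = 696*x + (-2 - 2*x) = -2 + 694*x)
151625 - k(665, o(-12)) = 151625 - (-2 + 694*665) = 151625 - (-2 + 461510) = 151625 - 1*461508 = 151625 - 461508 = -309883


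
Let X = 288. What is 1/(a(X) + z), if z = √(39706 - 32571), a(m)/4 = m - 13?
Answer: 220/240573 - √7135/1202865 ≈ 0.00084426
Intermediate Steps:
a(m) = -52 + 4*m (a(m) = 4*(m - 13) = 4*(-13 + m) = -52 + 4*m)
z = √7135 ≈ 84.469
1/(a(X) + z) = 1/((-52 + 4*288) + √7135) = 1/((-52 + 1152) + √7135) = 1/(1100 + √7135)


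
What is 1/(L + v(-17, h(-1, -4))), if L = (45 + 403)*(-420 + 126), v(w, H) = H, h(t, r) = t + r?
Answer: -1/131717 ≈ -7.5920e-6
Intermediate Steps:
h(t, r) = r + t
L = -131712 (L = 448*(-294) = -131712)
1/(L + v(-17, h(-1, -4))) = 1/(-131712 + (-4 - 1)) = 1/(-131712 - 5) = 1/(-131717) = -1/131717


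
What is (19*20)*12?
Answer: 4560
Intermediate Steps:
(19*20)*12 = 380*12 = 4560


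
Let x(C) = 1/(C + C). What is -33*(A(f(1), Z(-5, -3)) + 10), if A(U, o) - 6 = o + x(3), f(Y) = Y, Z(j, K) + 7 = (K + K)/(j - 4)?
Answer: -649/2 ≈ -324.50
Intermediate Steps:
Z(j, K) = -7 + 2*K/(-4 + j) (Z(j, K) = -7 + (K + K)/(j - 4) = -7 + (2*K)/(-4 + j) = -7 + 2*K/(-4 + j))
x(C) = 1/(2*C)
A(U, o) = 37/6 + o (A(U, o) = 6 + (o + (½)/3) = 6 + (o + (½)*(⅓)) = 6 + (o + ⅙) = 6 + (⅙ + o) = 37/6 + o)
-33*(A(f(1), Z(-5, -3)) + 10) = -33*((37/6 + (28 - 7*(-5) + 2*(-3))/(-4 - 5)) + 10) = -33*((37/6 + (28 + 35 - 6)/(-9)) + 10) = -33*((37/6 - ⅑*57) + 10) = -33*((37/6 - 19/3) + 10) = -33*(-⅙ + 10) = -33*59/6 = -649/2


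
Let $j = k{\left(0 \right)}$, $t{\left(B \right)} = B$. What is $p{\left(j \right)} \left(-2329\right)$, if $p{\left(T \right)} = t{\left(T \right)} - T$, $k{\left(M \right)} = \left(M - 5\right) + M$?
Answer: $0$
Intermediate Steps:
$k{\left(M \right)} = -5 + 2 M$ ($k{\left(M \right)} = \left(-5 + M\right) + M = -5 + 2 M$)
$j = -5$ ($j = -5 + 2 \cdot 0 = -5 + 0 = -5$)
$p{\left(T \right)} = 0$ ($p{\left(T \right)} = T - T = 0$)
$p{\left(j \right)} \left(-2329\right) = 0 \left(-2329\right) = 0$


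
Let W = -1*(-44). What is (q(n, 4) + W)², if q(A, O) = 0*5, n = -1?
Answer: 1936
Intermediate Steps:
q(A, O) = 0
W = 44
(q(n, 4) + W)² = (0 + 44)² = 44² = 1936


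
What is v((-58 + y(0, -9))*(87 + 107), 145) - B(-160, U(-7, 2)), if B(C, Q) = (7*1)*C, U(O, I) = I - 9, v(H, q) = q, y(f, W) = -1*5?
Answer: 1265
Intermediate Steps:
y(f, W) = -5
U(O, I) = -9 + I
B(C, Q) = 7*C
v((-58 + y(0, -9))*(87 + 107), 145) - B(-160, U(-7, 2)) = 145 - 7*(-160) = 145 - 1*(-1120) = 145 + 1120 = 1265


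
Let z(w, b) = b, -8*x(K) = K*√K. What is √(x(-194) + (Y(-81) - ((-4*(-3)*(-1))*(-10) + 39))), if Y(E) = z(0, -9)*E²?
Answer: √(-236832 + 97*I*√194)/2 ≈ 0.69405 + 243.33*I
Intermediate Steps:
x(K) = -K^(3/2)/8 (x(K) = -K*√K/8 = -K^(3/2)/8)
Y(E) = -9*E²
√(x(-194) + (Y(-81) - ((-4*(-3)*(-1))*(-10) + 39))) = √(-(-97)*I*√194/4 + (-9*(-81)² - ((-4*(-3)*(-1))*(-10) + 39))) = √(-(-97)*I*√194/4 + (-9*6561 - ((12*(-1))*(-10) + 39))) = √(97*I*√194/4 + (-59049 - (-12*(-10) + 39))) = √(97*I*√194/4 + (-59049 - (120 + 39))) = √(97*I*√194/4 + (-59049 - 1*159)) = √(97*I*√194/4 + (-59049 - 159)) = √(97*I*√194/4 - 59208) = √(-59208 + 97*I*√194/4)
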